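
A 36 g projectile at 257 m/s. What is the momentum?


p = m*v = 0.036*257 = 9.252 kg·m/s

9.252 kg·m/s


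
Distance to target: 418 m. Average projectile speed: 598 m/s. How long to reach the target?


t = d/v = 418/598 = 0.699 s

0.699 s


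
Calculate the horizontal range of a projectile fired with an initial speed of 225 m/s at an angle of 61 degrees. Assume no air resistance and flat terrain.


R = v0^2 * sin(2*theta) / g = 225^2 * sin(2*61°) / 9.81 = 4376 m

4376 m


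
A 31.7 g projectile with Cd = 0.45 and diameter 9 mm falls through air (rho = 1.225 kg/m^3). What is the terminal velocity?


A = pi*(d/2)^2 = pi*(9/2000)^2 = 6.36173e-05 m^2
vt = sqrt(2mg/(Cd*rho*A)) = sqrt(2*0.0317*9.81/(0.45 * 1.225 * 6.36173e-05)) = 133.2 m/s

133.2 m/s


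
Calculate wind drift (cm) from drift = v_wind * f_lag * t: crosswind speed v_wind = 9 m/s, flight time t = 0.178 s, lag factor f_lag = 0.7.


drift = v_wind * lag * t = 9 * 0.7 * 0.178 = 1.1214 m ≈ 112.1 cm

112.1 cm


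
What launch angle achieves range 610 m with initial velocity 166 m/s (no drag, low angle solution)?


sin(2*theta) = R*g/v0^2 = 610*9.81/166^2 = 0.217161, theta = arcsin(0.217161)/2 = 6.271°

6.271 degrees


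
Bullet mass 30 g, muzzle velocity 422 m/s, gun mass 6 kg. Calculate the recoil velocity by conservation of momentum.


v_recoil = m_p * v_p / m_gun = 0.03 * 422 / 6 = 2.11 m/s

2.11 m/s


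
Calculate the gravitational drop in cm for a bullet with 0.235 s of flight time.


drop = 0.5*g*t^2 = 0.5*9.81*0.235^2 = 0.270879 m ≈ 27.09 cm

27.09 cm


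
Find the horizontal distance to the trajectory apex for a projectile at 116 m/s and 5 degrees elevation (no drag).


R = v0^2*sin(2*theta)/g = 116^2*sin(2*5°)/9.81 = 238.187 m
apex_dist = R/2 = 238.187/2 = 119.1 m

119.1 m


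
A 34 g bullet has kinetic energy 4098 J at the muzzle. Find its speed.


v = sqrt(2*E/m) = sqrt(2*4098/0.034) = 491 m/s

491 m/s


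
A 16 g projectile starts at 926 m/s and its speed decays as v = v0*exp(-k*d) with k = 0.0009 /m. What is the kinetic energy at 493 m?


v = v0*exp(-k*d) = 926*exp(-0.0009*493) = 594.175 m/s
E = 0.5*m*v^2 = 0.5*0.016*594.175^2 = 2824 J

2824 J


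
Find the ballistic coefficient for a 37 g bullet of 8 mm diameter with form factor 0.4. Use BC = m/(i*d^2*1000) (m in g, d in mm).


BC = m/(i*d^2*1000) = 37/(0.4 * 8^2 * 1000) = 0.001445

0.001445


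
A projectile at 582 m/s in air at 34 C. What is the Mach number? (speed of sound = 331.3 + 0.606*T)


a = 331.3 + 0.606*(34) = 351.904 m/s
M = v/a = 582/351.904 = 1.654

1.654


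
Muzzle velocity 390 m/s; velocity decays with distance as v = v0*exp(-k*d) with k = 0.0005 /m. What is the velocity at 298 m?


v = v0*exp(-k*d) = 390*exp(-0.0005*298) = 336 m/s

336 m/s


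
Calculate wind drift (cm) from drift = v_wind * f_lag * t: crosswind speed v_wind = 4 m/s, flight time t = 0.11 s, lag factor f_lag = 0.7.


drift = v_wind * lag * t = 4 * 0.7 * 0.11 = 0.308 m ≈ 30.8 cm

30.8 cm


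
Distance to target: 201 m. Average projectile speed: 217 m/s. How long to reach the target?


t = d/v = 201/217 = 0.9263 s

0.9263 s


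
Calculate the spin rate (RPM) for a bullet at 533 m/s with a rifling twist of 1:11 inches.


twist_m = 11*0.0254 = 0.2794 m
spin = v/twist = 533/0.2794 = 1907.659 rev/s
RPM = spin*60 = 1907.659*60 ≈ 114460 RPM

114460 RPM


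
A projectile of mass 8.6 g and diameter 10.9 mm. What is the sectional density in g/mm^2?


SD = m/d^2 = 8.6/10.9^2 = 0.07238 g/mm^2

0.07238 g/mm^2


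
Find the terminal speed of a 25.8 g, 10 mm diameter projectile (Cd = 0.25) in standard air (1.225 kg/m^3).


A = pi*(d/2)^2 = pi*(10/2000)^2 = 7.85398e-05 m^2
vt = sqrt(2mg/(Cd*rho*A)) = sqrt(2*0.0258*9.81/(0.25 * 1.225 * 7.85398e-05)) = 145.1 m/s

145.1 m/s


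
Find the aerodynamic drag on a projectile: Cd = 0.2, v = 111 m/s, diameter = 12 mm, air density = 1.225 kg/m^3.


A = pi*(d/2)^2 = pi*(12/2000)^2 = 1.13097e-04 m^2
Fd = 0.5*Cd*rho*A*v^2 = 0.5*0.2*1.225*1.13097e-04*111^2 = 0.1707 N

0.1707 N


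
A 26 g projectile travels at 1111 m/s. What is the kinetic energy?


E = 0.5*m*v^2 = 0.5*0.026*1111^2 = 16046 J

16046 J


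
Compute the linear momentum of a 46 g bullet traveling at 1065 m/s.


p = m*v = 0.046*1065 = 48.99 kg·m/s

48.99 kg·m/s


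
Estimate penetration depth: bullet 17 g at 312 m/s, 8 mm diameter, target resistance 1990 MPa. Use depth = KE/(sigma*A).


A = pi*(d/2)^2 = pi*(8/2)^2 = 50.2655 mm^2
E = 0.5*m*v^2 = 0.5*0.017*312^2 = 827.424 J
depth = E/(sigma*A) = 827.424 J / (1990 MPa * 50.2655 mm^2) = 827.424/(1990 * 50.2655) m = 0.0082719 m ≈ 8.272 mm

8.272 mm


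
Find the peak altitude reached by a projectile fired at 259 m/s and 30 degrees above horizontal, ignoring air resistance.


H = (v0*sin(theta))^2 / (2g) = (259*sin(30°))^2 / (2*9.81) = 854.8 m

854.8 m


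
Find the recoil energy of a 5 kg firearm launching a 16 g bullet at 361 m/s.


v_r = m_p*v_p/m_gun = 0.016*361/5 = 1.1552 m/s, E_r = 0.5*m_gun*v_r^2 = 0.5*5*1.1552^2 = 3.336 J

3.336 J


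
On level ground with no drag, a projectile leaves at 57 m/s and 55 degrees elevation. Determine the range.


R = v0^2 * sin(2*theta) / g = 57^2 * sin(2*55°) / 9.81 = 311.2 m

311.2 m


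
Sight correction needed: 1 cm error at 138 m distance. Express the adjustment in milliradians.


1 mrad subtends 1 cm per 10 m of range, so adj = error_cm / (dist_m / 10) = 1 / (138/10) = 0.07246 mrad

0.07246 mrad


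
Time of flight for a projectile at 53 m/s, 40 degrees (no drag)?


T = 2*v0*sin(theta)/g = 2*53*sin(40°)/9.81 = 6.946 s

6.946 s


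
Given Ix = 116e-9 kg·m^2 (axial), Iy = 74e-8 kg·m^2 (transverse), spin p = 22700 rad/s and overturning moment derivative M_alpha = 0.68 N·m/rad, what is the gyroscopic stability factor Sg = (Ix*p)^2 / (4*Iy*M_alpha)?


Sg = Ix^2 * p^2 / (4 * Iy * M_alpha) = (116e-9)^2 * 22700^2 / (4 * 74e-8 * 0.68) = 3.445

3.445


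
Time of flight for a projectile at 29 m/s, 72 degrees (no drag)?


T = 2*v0*sin(theta)/g = 2*29*sin(72°)/9.81 = 5.623 s

5.623 s


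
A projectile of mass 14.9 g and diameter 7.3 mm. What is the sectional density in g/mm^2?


SD = m/d^2 = 14.9/7.3^2 = 0.2796 g/mm^2

0.2796 g/mm^2


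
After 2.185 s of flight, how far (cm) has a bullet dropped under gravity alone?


drop = 0.5*g*t^2 = 0.5*9.81*2.185^2 = 23.4176 m ≈ 2342 cm

2342 cm


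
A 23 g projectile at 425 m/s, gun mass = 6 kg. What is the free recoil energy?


v_r = m_p*v_p/m_gun = 0.023*425/6 = 1.62917 m/s, E_r = 0.5*m_gun*v_r^2 = 0.5*6*1.62917^2 = 7.963 J

7.963 J


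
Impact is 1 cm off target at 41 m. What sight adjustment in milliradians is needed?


1 mrad subtends 1 cm per 10 m of range, so adj = error_cm / (dist_m / 10) = 1 / (41/10) = 0.2439 mrad

0.2439 mrad


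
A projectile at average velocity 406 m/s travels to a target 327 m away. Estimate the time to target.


t = d/v = 327/406 = 0.8054 s

0.8054 s


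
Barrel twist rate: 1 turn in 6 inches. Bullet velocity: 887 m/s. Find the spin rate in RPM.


twist_m = 6*0.0254 = 0.1524 m
spin = v/twist = 887/0.1524 = 5820.21 rev/s
RPM = spin*60 = 5820.21*60 ≈ 349213 RPM

349213 RPM


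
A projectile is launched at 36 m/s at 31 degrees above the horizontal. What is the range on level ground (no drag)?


R = v0^2 * sin(2*theta) / g = 36^2 * sin(2*31°) / 9.81 = 116.6 m

116.6 m


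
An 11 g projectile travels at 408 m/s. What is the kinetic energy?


E = 0.5*m*v^2 = 0.5*0.011*408^2 = 915.6 J

915.6 J


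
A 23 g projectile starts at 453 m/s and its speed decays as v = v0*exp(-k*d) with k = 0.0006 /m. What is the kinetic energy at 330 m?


v = v0*exp(-k*d) = 453*exp(-0.0006*330) = 371.628 m/s
E = 0.5*m*v^2 = 0.5*0.023*371.628^2 = 1588 J

1588 J


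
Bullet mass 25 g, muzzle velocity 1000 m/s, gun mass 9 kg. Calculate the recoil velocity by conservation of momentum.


v_recoil = m_p * v_p / m_gun = 0.025 * 1000 / 9 = 2.778 m/s

2.778 m/s


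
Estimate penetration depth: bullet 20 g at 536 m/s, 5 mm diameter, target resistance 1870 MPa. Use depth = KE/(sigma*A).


A = pi*(d/2)^2 = pi*(5/2)^2 = 19.635 mm^2
E = 0.5*m*v^2 = 0.5*0.02*536^2 = 2872.96 J
depth = E/(sigma*A) = 2872.96 J / (1870 MPa * 19.635 mm^2) = 2872.96/(1870 * 19.635) m = 0.0782453 m ≈ 78.25 mm

78.25 mm


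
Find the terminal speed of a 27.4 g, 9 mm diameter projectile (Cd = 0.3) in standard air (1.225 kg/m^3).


A = pi*(d/2)^2 = pi*(9/2000)^2 = 6.36173e-05 m^2
vt = sqrt(2mg/(Cd*rho*A)) = sqrt(2*0.0274*9.81/(0.3 * 1.225 * 6.36173e-05)) = 151.6 m/s

151.6 m/s


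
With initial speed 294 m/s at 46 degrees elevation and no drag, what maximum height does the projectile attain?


H = (v0*sin(theta))^2 / (2g) = (294*sin(46°))^2 / (2*9.81) = 2280 m

2280 m


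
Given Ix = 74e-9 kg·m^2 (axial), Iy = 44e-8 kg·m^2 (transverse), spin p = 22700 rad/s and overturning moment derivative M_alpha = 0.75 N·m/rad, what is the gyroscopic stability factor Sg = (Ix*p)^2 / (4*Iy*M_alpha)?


Sg = Ix^2 * p^2 / (4 * Iy * M_alpha) = (74e-9)^2 * 22700^2 / (4 * 44e-8 * 0.75) = 2.138

2.138


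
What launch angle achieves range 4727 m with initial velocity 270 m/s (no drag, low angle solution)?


sin(2*theta) = R*g/v0^2 = 4727*9.81/270^2 = 0.636102, theta = arcsin(0.636102)/2 = 19.75°

19.75 degrees


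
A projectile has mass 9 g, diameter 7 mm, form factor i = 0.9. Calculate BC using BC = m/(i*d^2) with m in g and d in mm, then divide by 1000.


BC = m/(i*d^2*1000) = 9/(0.9 * 7^2 * 1000) = 0.0002041

0.0002041


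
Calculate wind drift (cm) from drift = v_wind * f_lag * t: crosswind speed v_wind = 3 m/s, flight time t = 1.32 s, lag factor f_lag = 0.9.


drift = v_wind * lag * t = 3 * 0.9 * 1.32 = 3.564 m ≈ 356.4 cm

356.4 cm


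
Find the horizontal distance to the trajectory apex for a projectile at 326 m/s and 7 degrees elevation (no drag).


R = v0^2*sin(2*theta)/g = 326^2*sin(2*7°)/9.81 = 2620.85 m
apex_dist = R/2 = 2620.85/2 = 1310 m

1310 m


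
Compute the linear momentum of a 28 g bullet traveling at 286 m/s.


p = m*v = 0.028*286 = 8.008 kg·m/s

8.008 kg·m/s


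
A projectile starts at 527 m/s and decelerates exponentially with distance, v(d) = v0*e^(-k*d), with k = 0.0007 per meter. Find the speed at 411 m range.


v = v0*exp(-k*d) = 527*exp(-0.0007*411) = 395.2 m/s

395.2 m/s


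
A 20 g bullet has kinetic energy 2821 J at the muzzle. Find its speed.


v = sqrt(2*E/m) = sqrt(2*2821/0.02) = 531.1 m/s

531.1 m/s


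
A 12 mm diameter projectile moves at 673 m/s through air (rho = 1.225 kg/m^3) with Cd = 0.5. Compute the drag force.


A = pi*(d/2)^2 = pi*(12/2000)^2 = 1.13097e-04 m^2
Fd = 0.5*Cd*rho*A*v^2 = 0.5*0.5*1.225*1.13097e-04*673^2 = 15.69 N

15.69 N


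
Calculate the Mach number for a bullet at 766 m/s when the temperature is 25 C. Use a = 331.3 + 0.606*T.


a = 331.3 + 0.606*(25) = 346.45 m/s
M = v/a = 766/346.45 = 2.211

2.211


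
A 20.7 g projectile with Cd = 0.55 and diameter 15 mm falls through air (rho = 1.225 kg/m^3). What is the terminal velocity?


A = pi*(d/2)^2 = pi*(15/2000)^2 = 1.76715e-04 m^2
vt = sqrt(2mg/(Cd*rho*A)) = sqrt(2*0.0207*9.81/(0.55 * 1.225 * 1.76715e-04)) = 58.4 m/s

58.4 m/s


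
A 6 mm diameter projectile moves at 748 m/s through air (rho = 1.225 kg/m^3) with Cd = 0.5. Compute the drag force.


A = pi*(d/2)^2 = pi*(6/2000)^2 = 2.82743e-05 m^2
Fd = 0.5*Cd*rho*A*v^2 = 0.5*0.5*1.225*2.82743e-05*748^2 = 4.845 N

4.845 N


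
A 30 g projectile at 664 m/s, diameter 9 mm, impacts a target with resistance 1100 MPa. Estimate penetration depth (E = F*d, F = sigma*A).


A = pi*(d/2)^2 = pi*(9/2)^2 = 63.6173 mm^2
E = 0.5*m*v^2 = 0.5*0.03*664^2 = 6613.44 J
depth = E/(sigma*A) = 6613.44 J / (1100 MPa * 63.6173 mm^2) = 6613.44/(1100 * 63.6173) m = 0.0945061 m ≈ 94.51 mm

94.51 mm


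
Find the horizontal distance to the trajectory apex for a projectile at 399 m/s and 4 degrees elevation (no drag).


R = v0^2*sin(2*theta)/g = 399^2*sin(2*4°)/9.81 = 2258.56 m
apex_dist = R/2 = 2258.56/2 = 1129 m

1129 m


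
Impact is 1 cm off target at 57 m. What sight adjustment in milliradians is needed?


1 mrad subtends 1 cm per 10 m of range, so adj = error_cm / (dist_m / 10) = 1 / (57/10) = 0.1754 mrad

0.1754 mrad


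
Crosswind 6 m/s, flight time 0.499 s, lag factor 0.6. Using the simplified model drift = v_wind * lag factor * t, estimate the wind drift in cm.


drift = v_wind * lag * t = 6 * 0.6 * 0.499 = 1.7964 m ≈ 179.6 cm

179.6 cm


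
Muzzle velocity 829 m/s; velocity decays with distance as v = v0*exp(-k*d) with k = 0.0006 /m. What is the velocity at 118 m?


v = v0*exp(-k*d) = 829*exp(-0.0006*118) = 772.3 m/s

772.3 m/s


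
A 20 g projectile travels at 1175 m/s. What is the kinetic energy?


E = 0.5*m*v^2 = 0.5*0.02*1175^2 = 13806 J

13806 J


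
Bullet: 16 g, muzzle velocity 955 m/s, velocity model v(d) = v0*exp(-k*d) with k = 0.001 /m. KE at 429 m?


v = v0*exp(-k*d) = 955*exp(-0.001*429) = 621.858 m/s
E = 0.5*m*v^2 = 0.5*0.016*621.858^2 = 3094 J

3094 J


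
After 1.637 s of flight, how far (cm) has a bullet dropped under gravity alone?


drop = 0.5*g*t^2 = 0.5*9.81*1.637^2 = 13.1443 m ≈ 1314 cm

1314 cm


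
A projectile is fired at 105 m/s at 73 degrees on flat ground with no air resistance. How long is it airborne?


T = 2*v0*sin(theta)/g = 2*105*sin(73°)/9.81 = 20.47 s

20.47 s


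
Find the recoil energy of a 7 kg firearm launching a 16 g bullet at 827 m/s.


v_r = m_p*v_p/m_gun = 0.016*827/7 = 1.89029 m/s, E_r = 0.5*m_gun*v_r^2 = 0.5*7*1.89029^2 = 12.51 J

12.51 J


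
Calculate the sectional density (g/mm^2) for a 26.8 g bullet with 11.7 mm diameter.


SD = m/d^2 = 26.8/11.7^2 = 0.1958 g/mm^2

0.1958 g/mm^2


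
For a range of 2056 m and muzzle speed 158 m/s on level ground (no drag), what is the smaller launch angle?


sin(2*theta) = R*g/v0^2 = 2056*9.81/158^2 = 0.807938, theta = arcsin(0.807938)/2 = 26.95°

26.95 degrees


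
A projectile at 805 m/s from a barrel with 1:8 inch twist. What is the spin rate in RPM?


twist_m = 8*0.0254 = 0.2032 m
spin = v/twist = 805/0.2032 = 3961.614 rev/s
RPM = spin*60 = 3961.614*60 ≈ 237697 RPM

237697 RPM


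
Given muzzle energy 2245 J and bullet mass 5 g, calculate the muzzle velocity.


v = sqrt(2*E/m) = sqrt(2*2245/0.005) = 947.6 m/s

947.6 m/s


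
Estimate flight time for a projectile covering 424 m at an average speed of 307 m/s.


t = d/v = 424/307 = 1.381 s

1.381 s


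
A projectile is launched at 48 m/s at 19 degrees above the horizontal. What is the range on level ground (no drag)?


R = v0^2 * sin(2*theta) / g = 48^2 * sin(2*19°) / 9.81 = 144.6 m

144.6 m


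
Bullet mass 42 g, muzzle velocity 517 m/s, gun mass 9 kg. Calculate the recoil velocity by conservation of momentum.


v_recoil = m_p * v_p / m_gun = 0.042 * 517 / 9 = 2.413 m/s

2.413 m/s


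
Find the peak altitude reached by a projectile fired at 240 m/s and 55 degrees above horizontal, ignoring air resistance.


H = (v0*sin(theta))^2 / (2g) = (240*sin(55°))^2 / (2*9.81) = 1970 m

1970 m


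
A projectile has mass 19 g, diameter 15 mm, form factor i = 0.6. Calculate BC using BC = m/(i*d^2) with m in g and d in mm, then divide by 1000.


BC = m/(i*d^2*1000) = 19/(0.6 * 15^2 * 1000) = 0.0001407

0.0001407


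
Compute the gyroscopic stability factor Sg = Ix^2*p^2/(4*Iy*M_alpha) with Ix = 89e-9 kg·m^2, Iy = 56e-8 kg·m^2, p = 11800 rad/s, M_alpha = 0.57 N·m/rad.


Sg = Ix^2 * p^2 / (4 * Iy * M_alpha) = (89e-9)^2 * 11800^2 / (4 * 56e-8 * 0.57) = 0.8638

0.8638


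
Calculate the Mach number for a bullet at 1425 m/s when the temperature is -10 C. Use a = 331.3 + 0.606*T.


a = 331.3 + 0.606*(-10) = 325.24 m/s
M = v/a = 1425/325.24 = 4.381

4.381


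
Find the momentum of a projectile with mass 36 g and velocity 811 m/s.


p = m*v = 0.036*811 = 29.2 kg·m/s

29.2 kg·m/s


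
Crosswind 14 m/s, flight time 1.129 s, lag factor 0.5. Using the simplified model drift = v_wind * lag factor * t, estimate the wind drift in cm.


drift = v_wind * lag * t = 14 * 0.5 * 1.129 = 7.903 m ≈ 790.3 cm

790.3 cm


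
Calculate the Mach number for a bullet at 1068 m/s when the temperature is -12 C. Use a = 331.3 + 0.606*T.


a = 331.3 + 0.606*(-12) = 324.028 m/s
M = v/a = 1068/324.028 = 3.296

3.296


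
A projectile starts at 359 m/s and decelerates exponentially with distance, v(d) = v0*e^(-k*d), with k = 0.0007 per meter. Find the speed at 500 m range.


v = v0*exp(-k*d) = 359*exp(-0.0007*500) = 253 m/s

253 m/s


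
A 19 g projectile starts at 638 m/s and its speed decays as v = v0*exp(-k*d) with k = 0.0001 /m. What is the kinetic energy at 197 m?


v = v0*exp(-k*d) = 638*exp(-0.0001*197) = 625.554 m/s
E = 0.5*m*v^2 = 0.5*0.019*625.554^2 = 3718 J

3718 J


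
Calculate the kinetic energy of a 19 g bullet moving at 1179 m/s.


E = 0.5*m*v^2 = 0.5*0.019*1179^2 = 13205 J

13205 J


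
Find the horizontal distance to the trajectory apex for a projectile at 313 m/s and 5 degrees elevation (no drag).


R = v0^2*sin(2*theta)/g = 313^2*sin(2*5°)/9.81 = 1734.16 m
apex_dist = R/2 = 1734.16/2 = 867.1 m

867.1 m


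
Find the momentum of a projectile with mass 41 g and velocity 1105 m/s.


p = m*v = 0.041*1105 = 45.3 kg·m/s

45.3 kg·m/s


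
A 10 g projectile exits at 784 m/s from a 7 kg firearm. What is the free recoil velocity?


v_recoil = m_p * v_p / m_gun = 0.01 * 784 / 7 = 1.12 m/s

1.12 m/s


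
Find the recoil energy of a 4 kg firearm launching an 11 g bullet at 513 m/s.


v_r = m_p*v_p/m_gun = 0.011*513/4 = 1.41075 m/s, E_r = 0.5*m_gun*v_r^2 = 0.5*4*1.41075^2 = 3.98 J

3.98 J


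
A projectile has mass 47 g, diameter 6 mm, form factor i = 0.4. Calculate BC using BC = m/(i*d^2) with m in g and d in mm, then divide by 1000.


BC = m/(i*d^2*1000) = 47/(0.4 * 6^2 * 1000) = 0.003264

0.003264


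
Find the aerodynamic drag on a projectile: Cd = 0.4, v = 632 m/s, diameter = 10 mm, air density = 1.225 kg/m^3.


A = pi*(d/2)^2 = pi*(10/2000)^2 = 7.85398e-05 m^2
Fd = 0.5*Cd*rho*A*v^2 = 0.5*0.4*1.225*7.85398e-05*632^2 = 7.686 N

7.686 N


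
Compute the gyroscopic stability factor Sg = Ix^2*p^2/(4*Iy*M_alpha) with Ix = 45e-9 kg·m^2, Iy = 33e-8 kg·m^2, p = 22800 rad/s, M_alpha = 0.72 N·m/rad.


Sg = Ix^2 * p^2 / (4 * Iy * M_alpha) = (45e-9)^2 * 22800^2 / (4 * 33e-8 * 0.72) = 1.108

1.108


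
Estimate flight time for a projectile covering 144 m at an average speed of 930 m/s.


t = d/v = 144/930 = 0.1548 s

0.1548 s


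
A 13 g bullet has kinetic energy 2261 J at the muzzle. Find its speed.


v = sqrt(2*E/m) = sqrt(2*2261/0.013) = 589.8 m/s

589.8 m/s


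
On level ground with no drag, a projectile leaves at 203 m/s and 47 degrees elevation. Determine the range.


R = v0^2 * sin(2*theta) / g = 203^2 * sin(2*47°) / 9.81 = 4190 m

4190 m


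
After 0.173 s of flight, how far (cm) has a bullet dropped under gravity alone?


drop = 0.5*g*t^2 = 0.5*9.81*0.173^2 = 0.146802 m ≈ 14.68 cm

14.68 cm


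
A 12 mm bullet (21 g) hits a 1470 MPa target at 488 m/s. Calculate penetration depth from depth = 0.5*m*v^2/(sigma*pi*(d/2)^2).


A = pi*(d/2)^2 = pi*(12/2)^2 = 113.097 mm^2
E = 0.5*m*v^2 = 0.5*0.021*488^2 = 2500.51 J
depth = E/(sigma*A) = 2500.51 J / (1470 MPa * 113.097 mm^2) = 2500.51/(1470 * 113.097) m = 0.0150404 m ≈ 15.04 mm

15.04 mm


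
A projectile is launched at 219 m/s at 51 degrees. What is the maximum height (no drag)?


H = (v0*sin(theta))^2 / (2g) = (219*sin(51°))^2 / (2*9.81) = 1476 m

1476 m


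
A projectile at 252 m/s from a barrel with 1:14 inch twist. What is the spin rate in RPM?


twist_m = 14*0.0254 = 0.3556 m
spin = v/twist = 252/0.3556 = 708.6614 rev/s
RPM = spin*60 = 708.6614*60 ≈ 42520 RPM

42520 RPM


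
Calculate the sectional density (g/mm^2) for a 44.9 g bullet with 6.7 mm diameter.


SD = m/d^2 = 44.9/6.7^2 = 1 g/mm^2

1 g/mm^2


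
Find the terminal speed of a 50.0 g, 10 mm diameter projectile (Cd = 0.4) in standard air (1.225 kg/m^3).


A = pi*(d/2)^2 = pi*(10/2000)^2 = 7.85398e-05 m^2
vt = sqrt(2mg/(Cd*rho*A)) = sqrt(2*0.05*9.81/(0.4 * 1.225 * 7.85398e-05)) = 159.7 m/s

159.7 m/s


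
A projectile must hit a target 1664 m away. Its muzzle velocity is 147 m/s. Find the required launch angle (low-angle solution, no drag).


sin(2*theta) = R*g/v0^2 = 1664*9.81/147^2 = 0.755419, theta = arcsin(0.755419)/2 = 24.53°

24.53 degrees


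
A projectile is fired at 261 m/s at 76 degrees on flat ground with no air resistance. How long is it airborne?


T = 2*v0*sin(theta)/g = 2*261*sin(76°)/9.81 = 51.63 s

51.63 s


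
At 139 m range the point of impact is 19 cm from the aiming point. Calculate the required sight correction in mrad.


1 mrad subtends 1 cm per 10 m of range, so adj = error_cm / (dist_m / 10) = 19 / (139/10) = 1.367 mrad

1.367 mrad


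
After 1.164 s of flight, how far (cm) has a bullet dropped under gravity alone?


drop = 0.5*g*t^2 = 0.5*9.81*1.164^2 = 6.64576 m ≈ 664.6 cm

664.6 cm


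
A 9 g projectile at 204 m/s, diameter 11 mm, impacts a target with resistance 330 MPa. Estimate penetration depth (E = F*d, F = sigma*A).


A = pi*(d/2)^2 = pi*(11/2)^2 = 95.0332 mm^2
E = 0.5*m*v^2 = 0.5*0.009*204^2 = 187.272 J
depth = E/(sigma*A) = 187.272 J / (330 MPa * 95.0332 mm^2) = 187.272/(330 * 95.0332) m = 0.0059715 m ≈ 5.972 mm

5.972 mm


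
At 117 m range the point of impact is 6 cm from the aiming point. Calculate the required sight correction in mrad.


1 mrad subtends 1 cm per 10 m of range, so adj = error_cm / (dist_m / 10) = 6 / (117/10) = 0.5128 mrad

0.5128 mrad


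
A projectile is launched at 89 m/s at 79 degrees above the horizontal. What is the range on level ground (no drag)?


R = v0^2 * sin(2*theta) / g = 89^2 * sin(2*79°) / 9.81 = 302.5 m

302.5 m


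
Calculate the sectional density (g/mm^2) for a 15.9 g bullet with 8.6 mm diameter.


SD = m/d^2 = 15.9/8.6^2 = 0.215 g/mm^2

0.215 g/mm^2


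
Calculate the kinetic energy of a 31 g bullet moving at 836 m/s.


E = 0.5*m*v^2 = 0.5*0.031*836^2 = 10833 J

10833 J


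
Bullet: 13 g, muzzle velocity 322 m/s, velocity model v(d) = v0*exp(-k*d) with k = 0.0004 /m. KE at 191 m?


v = v0*exp(-k*d) = 322*exp(-0.0004*191) = 298.315 m/s
E = 0.5*m*v^2 = 0.5*0.013*298.315^2 = 578.4 J

578.4 J


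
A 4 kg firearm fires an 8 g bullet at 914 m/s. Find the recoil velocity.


v_recoil = m_p * v_p / m_gun = 0.008 * 914 / 4 = 1.828 m/s

1.828 m/s


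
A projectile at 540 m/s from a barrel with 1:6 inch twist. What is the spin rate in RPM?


twist_m = 6*0.0254 = 0.1524 m
spin = v/twist = 540/0.1524 = 3543.307 rev/s
RPM = spin*60 = 3543.307*60 ≈ 212598 RPM

212598 RPM


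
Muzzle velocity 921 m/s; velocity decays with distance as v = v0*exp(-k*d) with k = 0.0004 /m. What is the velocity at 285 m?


v = v0*exp(-k*d) = 921*exp(-0.0004*285) = 821.8 m/s

821.8 m/s


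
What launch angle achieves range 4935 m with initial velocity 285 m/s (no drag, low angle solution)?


sin(2*theta) = R*g/v0^2 = 4935*9.81/285^2 = 0.596028, theta = arcsin(0.596028)/2 = 18.29°

18.29 degrees


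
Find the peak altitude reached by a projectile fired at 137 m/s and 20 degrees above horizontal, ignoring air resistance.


H = (v0*sin(theta))^2 / (2g) = (137*sin(20°))^2 / (2*9.81) = 111.9 m

111.9 m


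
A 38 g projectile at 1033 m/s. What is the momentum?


p = m*v = 0.038*1033 = 39.25 kg·m/s

39.25 kg·m/s


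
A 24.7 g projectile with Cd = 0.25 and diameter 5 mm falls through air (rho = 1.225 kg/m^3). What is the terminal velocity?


A = pi*(d/2)^2 = pi*(5/2000)^2 = 1.96350e-05 m^2
vt = sqrt(2mg/(Cd*rho*A)) = sqrt(2*0.0247*9.81/(0.25 * 1.225 * 1.96350e-05)) = 283.9 m/s

283.9 m/s


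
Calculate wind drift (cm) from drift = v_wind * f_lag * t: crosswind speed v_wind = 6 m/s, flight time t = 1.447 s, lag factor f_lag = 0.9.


drift = v_wind * lag * t = 6 * 0.9 * 1.447 = 7.8138 m ≈ 781.4 cm

781.4 cm


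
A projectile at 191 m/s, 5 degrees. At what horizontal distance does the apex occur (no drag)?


R = v0^2*sin(2*theta)/g = 191^2*sin(2*5°)/9.81 = 645.755 m
apex_dist = R/2 = 645.755/2 = 322.9 m

322.9 m


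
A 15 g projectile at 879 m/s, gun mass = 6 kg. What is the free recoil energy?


v_r = m_p*v_p/m_gun = 0.015*879/6 = 2.1975 m/s, E_r = 0.5*m_gun*v_r^2 = 0.5*6*2.1975^2 = 14.49 J

14.49 J


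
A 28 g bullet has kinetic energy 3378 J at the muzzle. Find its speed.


v = sqrt(2*E/m) = sqrt(2*3378/0.028) = 491.2 m/s

491.2 m/s


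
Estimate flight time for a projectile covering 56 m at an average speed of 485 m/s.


t = d/v = 56/485 = 0.1155 s

0.1155 s


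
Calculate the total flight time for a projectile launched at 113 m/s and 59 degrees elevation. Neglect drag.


T = 2*v0*sin(theta)/g = 2*113*sin(59°)/9.81 = 19.75 s

19.75 s


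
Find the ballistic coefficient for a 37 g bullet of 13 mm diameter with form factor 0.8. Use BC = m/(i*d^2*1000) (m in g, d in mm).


BC = m/(i*d^2*1000) = 37/(0.8 * 13^2 * 1000) = 0.0002737

0.0002737


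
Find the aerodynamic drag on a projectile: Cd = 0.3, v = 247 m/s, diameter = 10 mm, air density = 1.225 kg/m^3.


A = pi*(d/2)^2 = pi*(10/2000)^2 = 7.85398e-05 m^2
Fd = 0.5*Cd*rho*A*v^2 = 0.5*0.3*1.225*7.85398e-05*247^2 = 0.8805 N

0.8805 N


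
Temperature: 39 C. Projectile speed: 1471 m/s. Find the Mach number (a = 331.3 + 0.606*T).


a = 331.3 + 0.606*(39) = 354.934 m/s
M = v/a = 1471/354.934 = 4.144

4.144


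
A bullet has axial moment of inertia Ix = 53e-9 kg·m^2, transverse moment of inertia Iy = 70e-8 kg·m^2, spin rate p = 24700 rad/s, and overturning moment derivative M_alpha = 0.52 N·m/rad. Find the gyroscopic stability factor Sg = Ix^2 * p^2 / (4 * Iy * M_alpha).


Sg = Ix^2 * p^2 / (4 * Iy * M_alpha) = (53e-9)^2 * 24700^2 / (4 * 70e-8 * 0.52) = 1.177

1.177


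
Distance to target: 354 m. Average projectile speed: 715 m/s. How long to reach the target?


t = d/v = 354/715 = 0.4951 s

0.4951 s


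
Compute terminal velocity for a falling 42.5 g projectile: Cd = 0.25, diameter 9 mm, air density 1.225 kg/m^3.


A = pi*(d/2)^2 = pi*(9/2000)^2 = 6.36173e-05 m^2
vt = sqrt(2mg/(Cd*rho*A)) = sqrt(2*0.0425*9.81/(0.25 * 1.225 * 6.36173e-05)) = 206.9 m/s

206.9 m/s


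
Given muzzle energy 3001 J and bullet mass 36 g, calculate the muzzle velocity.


v = sqrt(2*E/m) = sqrt(2*3001/0.036) = 408.3 m/s

408.3 m/s


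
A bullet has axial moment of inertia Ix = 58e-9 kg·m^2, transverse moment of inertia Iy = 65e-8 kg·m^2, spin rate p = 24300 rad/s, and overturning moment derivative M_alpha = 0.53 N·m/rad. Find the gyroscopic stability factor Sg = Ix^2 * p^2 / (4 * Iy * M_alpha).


Sg = Ix^2 * p^2 / (4 * Iy * M_alpha) = (58e-9)^2 * 24300^2 / (4 * 65e-8 * 0.53) = 1.442

1.442


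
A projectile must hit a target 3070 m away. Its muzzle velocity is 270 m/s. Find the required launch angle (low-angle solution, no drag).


sin(2*theta) = R*g/v0^2 = 3070*9.81/270^2 = 0.413123, theta = arcsin(0.413123)/2 = 12.2°

12.2 degrees


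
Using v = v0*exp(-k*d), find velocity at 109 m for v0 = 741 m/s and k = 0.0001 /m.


v = v0*exp(-k*d) = 741*exp(-0.0001*109) = 733 m/s

733 m/s


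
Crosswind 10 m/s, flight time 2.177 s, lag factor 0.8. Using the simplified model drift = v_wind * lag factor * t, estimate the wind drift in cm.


drift = v_wind * lag * t = 10 * 0.8 * 2.177 = 17.416 m ≈ 1742 cm

1742 cm


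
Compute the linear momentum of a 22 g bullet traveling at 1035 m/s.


p = m*v = 0.022*1035 = 22.77 kg·m/s

22.77 kg·m/s


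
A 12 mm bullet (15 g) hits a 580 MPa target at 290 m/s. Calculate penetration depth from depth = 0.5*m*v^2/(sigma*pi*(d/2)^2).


A = pi*(d/2)^2 = pi*(12/2)^2 = 113.097 mm^2
E = 0.5*m*v^2 = 0.5*0.015*290^2 = 630.75 J
depth = E/(sigma*A) = 630.75 J / (580 MPa * 113.097 mm^2) = 630.75/(580 * 113.097) m = 0.00961561 m ≈ 9.616 mm

9.616 mm


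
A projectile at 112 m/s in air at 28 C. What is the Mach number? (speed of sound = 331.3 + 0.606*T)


a = 331.3 + 0.606*(28) = 348.268 m/s
M = v/a = 112/348.268 = 0.3216

0.3216


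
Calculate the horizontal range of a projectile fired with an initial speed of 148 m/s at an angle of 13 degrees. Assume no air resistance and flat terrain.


R = v0^2 * sin(2*theta) / g = 148^2 * sin(2*13°) / 9.81 = 978.8 m

978.8 m


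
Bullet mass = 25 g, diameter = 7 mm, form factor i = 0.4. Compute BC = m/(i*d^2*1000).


BC = m/(i*d^2*1000) = 25/(0.4 * 7^2 * 1000) = 0.001276

0.001276


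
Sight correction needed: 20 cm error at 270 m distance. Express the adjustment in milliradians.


1 mrad subtends 1 cm per 10 m of range, so adj = error_cm / (dist_m / 10) = 20 / (270/10) = 0.7407 mrad

0.7407 mrad


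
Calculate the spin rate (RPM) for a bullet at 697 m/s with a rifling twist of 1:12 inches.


twist_m = 12*0.0254 = 0.3048 m
spin = v/twist = 697/0.3048 = 2286.745 rev/s
RPM = spin*60 = 2286.745*60 ≈ 137205 RPM

137205 RPM


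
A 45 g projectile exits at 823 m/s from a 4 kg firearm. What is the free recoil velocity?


v_recoil = m_p * v_p / m_gun = 0.045 * 823 / 4 = 9.259 m/s

9.259 m/s


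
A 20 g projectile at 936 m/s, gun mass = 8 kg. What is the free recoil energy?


v_r = m_p*v_p/m_gun = 0.02*936/8 = 2.34 m/s, E_r = 0.5*m_gun*v_r^2 = 0.5*8*2.34^2 = 21.9 J

21.9 J


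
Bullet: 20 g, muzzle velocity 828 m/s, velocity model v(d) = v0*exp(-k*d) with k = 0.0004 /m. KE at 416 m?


v = v0*exp(-k*d) = 828*exp(-0.0004*416) = 701.074 m/s
E = 0.5*m*v^2 = 0.5*0.02*701.074^2 = 4915 J

4915 J


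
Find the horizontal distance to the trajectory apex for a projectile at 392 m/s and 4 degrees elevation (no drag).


R = v0^2*sin(2*theta)/g = 392^2*sin(2*4°)/9.81 = 2180.01 m
apex_dist = R/2 = 2180.01/2 = 1090 m

1090 m


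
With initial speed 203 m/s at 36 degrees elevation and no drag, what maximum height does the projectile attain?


H = (v0*sin(theta))^2 / (2g) = (203*sin(36°))^2 / (2*9.81) = 725.7 m

725.7 m


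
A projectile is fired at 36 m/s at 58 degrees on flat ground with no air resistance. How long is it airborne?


T = 2*v0*sin(theta)/g = 2*36*sin(58°)/9.81 = 6.224 s

6.224 s


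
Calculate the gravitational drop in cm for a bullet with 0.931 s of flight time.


drop = 0.5*g*t^2 = 0.5*9.81*0.931^2 = 4.25146 m ≈ 425.1 cm

425.1 cm


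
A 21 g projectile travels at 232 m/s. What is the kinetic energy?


E = 0.5*m*v^2 = 0.5*0.021*232^2 = 565.2 J

565.2 J


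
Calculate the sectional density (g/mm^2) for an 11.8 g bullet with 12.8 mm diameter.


SD = m/d^2 = 11.8/12.8^2 = 0.07202 g/mm^2

0.07202 g/mm^2


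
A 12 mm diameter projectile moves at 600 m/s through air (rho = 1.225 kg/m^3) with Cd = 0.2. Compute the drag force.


A = pi*(d/2)^2 = pi*(12/2000)^2 = 1.13097e-04 m^2
Fd = 0.5*Cd*rho*A*v^2 = 0.5*0.2*1.225*1.13097e-04*600^2 = 4.988 N

4.988 N


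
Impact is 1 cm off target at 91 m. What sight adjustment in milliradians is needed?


1 mrad subtends 1 cm per 10 m of range, so adj = error_cm / (dist_m / 10) = 1 / (91/10) = 0.1099 mrad

0.1099 mrad


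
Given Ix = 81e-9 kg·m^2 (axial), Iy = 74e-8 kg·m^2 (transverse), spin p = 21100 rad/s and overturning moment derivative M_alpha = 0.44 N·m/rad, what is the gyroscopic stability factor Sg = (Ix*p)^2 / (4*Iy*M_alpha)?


Sg = Ix^2 * p^2 / (4 * Iy * M_alpha) = (81e-9)^2 * 21100^2 / (4 * 74e-8 * 0.44) = 2.243

2.243


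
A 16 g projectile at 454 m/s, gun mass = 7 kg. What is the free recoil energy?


v_r = m_p*v_p/m_gun = 0.016*454/7 = 1.03771 m/s, E_r = 0.5*m_gun*v_r^2 = 0.5*7*1.03771^2 = 3.769 J

3.769 J


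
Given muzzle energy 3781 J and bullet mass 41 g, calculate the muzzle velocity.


v = sqrt(2*E/m) = sqrt(2*3781/0.041) = 429.5 m/s

429.5 m/s


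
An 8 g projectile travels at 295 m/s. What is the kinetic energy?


E = 0.5*m*v^2 = 0.5*0.008*295^2 = 348.1 J

348.1 J


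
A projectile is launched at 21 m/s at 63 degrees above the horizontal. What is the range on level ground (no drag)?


R = v0^2 * sin(2*theta) / g = 21^2 * sin(2*63°) / 9.81 = 36.37 m

36.37 m


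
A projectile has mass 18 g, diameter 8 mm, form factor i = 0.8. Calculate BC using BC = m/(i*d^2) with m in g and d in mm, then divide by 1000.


BC = m/(i*d^2*1000) = 18/(0.8 * 8^2 * 1000) = 0.0003516

0.0003516


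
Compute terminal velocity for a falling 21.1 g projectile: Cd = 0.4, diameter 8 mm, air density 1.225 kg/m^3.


A = pi*(d/2)^2 = pi*(8/2000)^2 = 5.02655e-05 m^2
vt = sqrt(2mg/(Cd*rho*A)) = sqrt(2*0.0211*9.81/(0.4 * 1.225 * 5.02655e-05)) = 129.6 m/s

129.6 m/s


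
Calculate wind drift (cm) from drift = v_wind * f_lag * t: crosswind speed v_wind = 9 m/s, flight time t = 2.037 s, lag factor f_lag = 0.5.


drift = v_wind * lag * t = 9 * 0.5 * 2.037 = 9.1665 m ≈ 916.6 cm

916.6 cm


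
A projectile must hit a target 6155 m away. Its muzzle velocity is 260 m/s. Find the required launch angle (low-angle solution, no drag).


sin(2*theta) = R*g/v0^2 = 6155*9.81/260^2 = 0.893203, theta = arcsin(0.893203)/2 = 31.64°

31.64 degrees


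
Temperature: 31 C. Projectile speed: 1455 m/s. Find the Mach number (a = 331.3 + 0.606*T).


a = 331.3 + 0.606*(31) = 350.086 m/s
M = v/a = 1455/350.086 = 4.156

4.156


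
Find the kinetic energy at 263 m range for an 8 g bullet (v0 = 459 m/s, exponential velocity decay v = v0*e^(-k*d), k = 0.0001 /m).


v = v0*exp(-k*d) = 459*exp(-0.0001*263) = 447.086 m/s
E = 0.5*m*v^2 = 0.5*0.008*447.086^2 = 799.5 J

799.5 J


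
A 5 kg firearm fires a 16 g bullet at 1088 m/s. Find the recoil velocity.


v_recoil = m_p * v_p / m_gun = 0.016 * 1088 / 5 = 3.482 m/s

3.482 m/s


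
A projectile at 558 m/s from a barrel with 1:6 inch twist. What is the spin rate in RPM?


twist_m = 6*0.0254 = 0.1524 m
spin = v/twist = 558/0.1524 = 3661.417 rev/s
RPM = spin*60 = 3661.417*60 ≈ 219685 RPM

219685 RPM


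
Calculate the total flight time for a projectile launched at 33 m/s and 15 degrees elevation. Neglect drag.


T = 2*v0*sin(theta)/g = 2*33*sin(15°)/9.81 = 1.741 s

1.741 s


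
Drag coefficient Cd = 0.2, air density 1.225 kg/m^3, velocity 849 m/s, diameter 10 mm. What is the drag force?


A = pi*(d/2)^2 = pi*(10/2000)^2 = 7.85398e-05 m^2
Fd = 0.5*Cd*rho*A*v^2 = 0.5*0.2*1.225*7.85398e-05*849^2 = 6.935 N

6.935 N


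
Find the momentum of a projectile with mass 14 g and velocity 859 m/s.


p = m*v = 0.014*859 = 12.03 kg·m/s

12.03 kg·m/s


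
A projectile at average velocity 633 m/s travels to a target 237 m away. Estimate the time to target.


t = d/v = 237/633 = 0.3744 s

0.3744 s


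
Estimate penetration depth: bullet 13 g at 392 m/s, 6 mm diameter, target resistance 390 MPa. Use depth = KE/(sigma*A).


A = pi*(d/2)^2 = pi*(6/2)^2 = 28.2743 mm^2
E = 0.5*m*v^2 = 0.5*0.013*392^2 = 998.816 J
depth = E/(sigma*A) = 998.816 J / (390 MPa * 28.2743 mm^2) = 998.816/(390 * 28.2743) m = 0.0905792 m ≈ 90.58 mm

90.58 mm


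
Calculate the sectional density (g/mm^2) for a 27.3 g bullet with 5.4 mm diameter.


SD = m/d^2 = 27.3/5.4^2 = 0.9362 g/mm^2

0.9362 g/mm^2


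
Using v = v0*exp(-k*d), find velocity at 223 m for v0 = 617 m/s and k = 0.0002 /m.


v = v0*exp(-k*d) = 617*exp(-0.0002*223) = 590.1 m/s

590.1 m/s


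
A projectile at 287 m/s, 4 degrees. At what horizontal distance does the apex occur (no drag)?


R = v0^2*sin(2*theta)/g = 287^2*sin(2*4°)/9.81 = 1168.56 m
apex_dist = R/2 = 1168.56/2 = 584.3 m

584.3 m


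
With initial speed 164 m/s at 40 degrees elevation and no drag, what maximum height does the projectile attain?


H = (v0*sin(theta))^2 / (2g) = (164*sin(40°))^2 / (2*9.81) = 566.4 m

566.4 m


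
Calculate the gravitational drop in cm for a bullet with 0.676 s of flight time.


drop = 0.5*g*t^2 = 0.5*9.81*0.676^2 = 2.24147 m ≈ 224.1 cm

224.1 cm


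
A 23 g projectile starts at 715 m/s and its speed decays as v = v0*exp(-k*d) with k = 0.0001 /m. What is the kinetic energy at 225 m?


v = v0*exp(-k*d) = 715*exp(-0.0001*225) = 699.092 m/s
E = 0.5*m*v^2 = 0.5*0.023*699.092^2 = 5620 J

5620 J


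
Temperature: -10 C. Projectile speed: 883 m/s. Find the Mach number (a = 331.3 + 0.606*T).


a = 331.3 + 0.606*(-10) = 325.24 m/s
M = v/a = 883/325.24 = 2.715

2.715


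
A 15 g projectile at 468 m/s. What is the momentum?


p = m*v = 0.015*468 = 7.02 kg·m/s

7.02 kg·m/s


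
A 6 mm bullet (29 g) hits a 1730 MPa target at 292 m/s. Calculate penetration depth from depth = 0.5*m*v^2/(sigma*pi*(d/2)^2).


A = pi*(d/2)^2 = pi*(6/2)^2 = 28.2743 mm^2
E = 0.5*m*v^2 = 0.5*0.029*292^2 = 1236.33 J
depth = E/(sigma*A) = 1236.33 J / (1730 MPa * 28.2743 mm^2) = 1236.33/(1730 * 28.2743) m = 0.0252752 m ≈ 25.28 mm

25.28 mm


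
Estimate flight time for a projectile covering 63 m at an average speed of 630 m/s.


t = d/v = 63/630 = 0.1 s

0.1 s


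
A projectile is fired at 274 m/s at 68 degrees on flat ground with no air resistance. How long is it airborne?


T = 2*v0*sin(theta)/g = 2*274*sin(68°)/9.81 = 51.79 s

51.79 s


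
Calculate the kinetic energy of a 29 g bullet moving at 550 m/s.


E = 0.5*m*v^2 = 0.5*0.029*550^2 = 4386 J

4386 J


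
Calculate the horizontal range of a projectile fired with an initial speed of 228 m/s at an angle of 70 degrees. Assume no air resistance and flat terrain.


R = v0^2 * sin(2*theta) / g = 228^2 * sin(2*70°) / 9.81 = 3406 m

3406 m


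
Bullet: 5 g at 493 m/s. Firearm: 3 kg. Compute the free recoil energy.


v_r = m_p*v_p/m_gun = 0.005*493/3 = 0.821667 m/s, E_r = 0.5*m_gun*v_r^2 = 0.5*3*0.821667^2 = 1.013 J

1.013 J


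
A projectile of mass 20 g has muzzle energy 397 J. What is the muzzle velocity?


v = sqrt(2*E/m) = sqrt(2*397/0.02) = 199.2 m/s

199.2 m/s


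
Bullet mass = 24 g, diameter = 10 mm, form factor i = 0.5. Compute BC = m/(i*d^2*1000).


BC = m/(i*d^2*1000) = 24/(0.5 * 10^2 * 1000) = 0.00048

0.00048


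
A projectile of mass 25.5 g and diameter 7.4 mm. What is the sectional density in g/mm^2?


SD = m/d^2 = 25.5/7.4^2 = 0.4657 g/mm^2

0.4657 g/mm^2


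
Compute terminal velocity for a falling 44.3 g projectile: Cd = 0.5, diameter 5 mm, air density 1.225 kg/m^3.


A = pi*(d/2)^2 = pi*(5/2000)^2 = 1.96350e-05 m^2
vt = sqrt(2mg/(Cd*rho*A)) = sqrt(2*0.0443*9.81/(0.5 * 1.225 * 1.96350e-05)) = 268.8 m/s

268.8 m/s


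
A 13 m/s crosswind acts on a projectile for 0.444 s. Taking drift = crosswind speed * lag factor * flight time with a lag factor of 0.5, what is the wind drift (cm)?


drift = v_wind * lag * t = 13 * 0.5 * 0.444 = 2.886 m ≈ 288.6 cm

288.6 cm


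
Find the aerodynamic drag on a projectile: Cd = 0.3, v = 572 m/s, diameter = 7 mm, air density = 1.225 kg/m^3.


A = pi*(d/2)^2 = pi*(7/2000)^2 = 3.84845e-05 m^2
Fd = 0.5*Cd*rho*A*v^2 = 0.5*0.3*1.225*3.84845e-05*572^2 = 2.314 N

2.314 N


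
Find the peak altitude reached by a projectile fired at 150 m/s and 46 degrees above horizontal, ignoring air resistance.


H = (v0*sin(theta))^2 / (2g) = (150*sin(46°))^2 / (2*9.81) = 593.4 m

593.4 m


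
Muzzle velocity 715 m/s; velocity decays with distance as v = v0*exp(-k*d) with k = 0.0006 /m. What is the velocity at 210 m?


v = v0*exp(-k*d) = 715*exp(-0.0006*210) = 630.4 m/s

630.4 m/s


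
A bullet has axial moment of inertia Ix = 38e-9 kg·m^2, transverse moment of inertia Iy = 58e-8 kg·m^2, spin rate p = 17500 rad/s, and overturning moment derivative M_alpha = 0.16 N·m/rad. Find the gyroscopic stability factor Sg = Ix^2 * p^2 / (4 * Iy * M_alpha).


Sg = Ix^2 * p^2 / (4 * Iy * M_alpha) = (38e-9)^2 * 17500^2 / (4 * 58e-8 * 0.16) = 1.191

1.191
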